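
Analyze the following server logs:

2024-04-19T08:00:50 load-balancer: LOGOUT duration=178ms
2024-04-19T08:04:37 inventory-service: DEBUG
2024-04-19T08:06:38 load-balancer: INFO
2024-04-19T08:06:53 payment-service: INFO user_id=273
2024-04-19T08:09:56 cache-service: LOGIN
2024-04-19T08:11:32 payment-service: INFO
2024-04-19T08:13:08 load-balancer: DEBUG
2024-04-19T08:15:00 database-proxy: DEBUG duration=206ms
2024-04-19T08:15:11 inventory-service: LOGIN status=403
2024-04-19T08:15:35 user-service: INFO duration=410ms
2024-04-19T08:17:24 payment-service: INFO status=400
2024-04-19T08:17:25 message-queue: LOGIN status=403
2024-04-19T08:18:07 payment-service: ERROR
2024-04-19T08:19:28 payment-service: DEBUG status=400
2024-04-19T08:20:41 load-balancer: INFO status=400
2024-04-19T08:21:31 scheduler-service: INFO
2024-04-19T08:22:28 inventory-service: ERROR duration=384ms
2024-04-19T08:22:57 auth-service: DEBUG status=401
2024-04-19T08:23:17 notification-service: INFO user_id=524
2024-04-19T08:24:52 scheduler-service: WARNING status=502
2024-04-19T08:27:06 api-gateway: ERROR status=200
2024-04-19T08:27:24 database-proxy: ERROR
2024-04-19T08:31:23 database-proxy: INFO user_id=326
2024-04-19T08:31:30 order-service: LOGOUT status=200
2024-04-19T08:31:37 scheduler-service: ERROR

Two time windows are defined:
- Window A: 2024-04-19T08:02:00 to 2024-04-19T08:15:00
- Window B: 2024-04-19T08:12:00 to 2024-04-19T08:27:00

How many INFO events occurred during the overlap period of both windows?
0

To find overlap events:

1. Window A: 2024-04-19T08:02:00 to 2024-04-19T08:15:00
2. Window B: 2024-04-19T08:12:00 to 2024-04-19T08:27:00
3. Overlap period: 2024-04-19T08:12:00 to 2024-04-19T08:15:00
4. Count INFO events in overlap: 0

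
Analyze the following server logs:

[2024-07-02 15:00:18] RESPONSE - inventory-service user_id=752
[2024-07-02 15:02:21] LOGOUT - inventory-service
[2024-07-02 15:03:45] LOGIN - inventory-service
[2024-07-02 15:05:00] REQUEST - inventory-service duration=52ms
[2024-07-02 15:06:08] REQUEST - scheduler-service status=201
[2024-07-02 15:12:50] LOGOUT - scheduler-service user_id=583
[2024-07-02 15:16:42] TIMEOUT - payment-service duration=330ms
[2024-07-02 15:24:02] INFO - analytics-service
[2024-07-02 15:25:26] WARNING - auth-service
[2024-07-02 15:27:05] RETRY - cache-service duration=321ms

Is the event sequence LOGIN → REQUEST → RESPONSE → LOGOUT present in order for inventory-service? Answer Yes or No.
No

To verify sequence order:

1. Find all events in sequence LOGIN → REQUEST → RESPONSE → LOGOUT for inventory-service
2. Extract their timestamps
3. Check if timestamps are in ascending order
4. Result: No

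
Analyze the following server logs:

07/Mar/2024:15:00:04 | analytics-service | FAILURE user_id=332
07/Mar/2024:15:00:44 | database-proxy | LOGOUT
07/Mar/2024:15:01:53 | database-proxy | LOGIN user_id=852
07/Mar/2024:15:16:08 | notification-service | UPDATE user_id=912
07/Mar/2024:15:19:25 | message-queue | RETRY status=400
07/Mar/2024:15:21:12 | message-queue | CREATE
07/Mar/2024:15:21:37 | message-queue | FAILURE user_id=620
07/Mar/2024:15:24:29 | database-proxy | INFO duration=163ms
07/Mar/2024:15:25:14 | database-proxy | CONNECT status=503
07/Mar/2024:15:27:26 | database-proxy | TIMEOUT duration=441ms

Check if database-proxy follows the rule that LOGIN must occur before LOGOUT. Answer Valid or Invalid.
Invalid

To validate ordering:

1. Required order: LOGIN → LOGOUT
2. Rule: LOGIN must occur before LOGOUT
3. Check actual order of events for database-proxy
4. Result: Invalid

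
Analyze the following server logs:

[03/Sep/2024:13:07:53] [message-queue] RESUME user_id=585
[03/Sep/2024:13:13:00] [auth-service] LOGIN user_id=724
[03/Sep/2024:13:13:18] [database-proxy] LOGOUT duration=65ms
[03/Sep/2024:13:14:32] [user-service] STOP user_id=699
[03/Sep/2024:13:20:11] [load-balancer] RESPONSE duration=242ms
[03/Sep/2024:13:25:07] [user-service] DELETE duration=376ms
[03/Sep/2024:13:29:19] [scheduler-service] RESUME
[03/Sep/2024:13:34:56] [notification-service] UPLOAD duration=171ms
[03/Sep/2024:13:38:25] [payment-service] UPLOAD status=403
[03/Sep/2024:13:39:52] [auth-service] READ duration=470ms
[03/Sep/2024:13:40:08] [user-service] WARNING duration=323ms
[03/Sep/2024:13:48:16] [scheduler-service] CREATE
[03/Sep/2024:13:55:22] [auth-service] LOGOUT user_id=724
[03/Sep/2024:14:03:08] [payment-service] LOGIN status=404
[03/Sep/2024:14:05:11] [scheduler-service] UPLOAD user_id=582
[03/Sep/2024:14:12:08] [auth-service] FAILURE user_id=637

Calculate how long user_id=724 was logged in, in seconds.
2542

To calculate session duration:

1. Find LOGIN event for user_id=724: 03/Sep/2024:13:13:00
2. Find LOGOUT event for user_id=724: 03/Sep/2024:13:55:22
3. Session duration: 03/Sep/2024:13:55:22 - 03/Sep/2024:13:13:00 = 2542 seconds (42 minutes)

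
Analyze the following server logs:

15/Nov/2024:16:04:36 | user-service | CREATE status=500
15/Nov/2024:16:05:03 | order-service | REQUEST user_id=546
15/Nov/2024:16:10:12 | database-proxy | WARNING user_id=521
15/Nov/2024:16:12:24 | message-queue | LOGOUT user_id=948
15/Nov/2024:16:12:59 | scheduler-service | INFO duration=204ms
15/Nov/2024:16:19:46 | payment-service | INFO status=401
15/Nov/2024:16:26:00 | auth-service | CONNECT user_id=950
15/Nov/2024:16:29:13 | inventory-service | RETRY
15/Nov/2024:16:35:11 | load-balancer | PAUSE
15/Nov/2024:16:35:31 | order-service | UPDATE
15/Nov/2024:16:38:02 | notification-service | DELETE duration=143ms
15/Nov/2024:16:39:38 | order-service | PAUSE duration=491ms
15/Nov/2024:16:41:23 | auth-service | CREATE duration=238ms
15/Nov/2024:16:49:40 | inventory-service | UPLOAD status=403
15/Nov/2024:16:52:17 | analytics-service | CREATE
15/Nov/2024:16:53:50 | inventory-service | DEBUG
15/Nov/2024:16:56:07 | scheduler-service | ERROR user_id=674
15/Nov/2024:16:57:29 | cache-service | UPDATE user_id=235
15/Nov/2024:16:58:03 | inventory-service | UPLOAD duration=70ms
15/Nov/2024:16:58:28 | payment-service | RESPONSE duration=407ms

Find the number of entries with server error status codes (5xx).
1

To find matching entries:

1. Pattern to match: server error status codes (5xx)
2. Scan each log entry for the pattern
3. Count matches: 1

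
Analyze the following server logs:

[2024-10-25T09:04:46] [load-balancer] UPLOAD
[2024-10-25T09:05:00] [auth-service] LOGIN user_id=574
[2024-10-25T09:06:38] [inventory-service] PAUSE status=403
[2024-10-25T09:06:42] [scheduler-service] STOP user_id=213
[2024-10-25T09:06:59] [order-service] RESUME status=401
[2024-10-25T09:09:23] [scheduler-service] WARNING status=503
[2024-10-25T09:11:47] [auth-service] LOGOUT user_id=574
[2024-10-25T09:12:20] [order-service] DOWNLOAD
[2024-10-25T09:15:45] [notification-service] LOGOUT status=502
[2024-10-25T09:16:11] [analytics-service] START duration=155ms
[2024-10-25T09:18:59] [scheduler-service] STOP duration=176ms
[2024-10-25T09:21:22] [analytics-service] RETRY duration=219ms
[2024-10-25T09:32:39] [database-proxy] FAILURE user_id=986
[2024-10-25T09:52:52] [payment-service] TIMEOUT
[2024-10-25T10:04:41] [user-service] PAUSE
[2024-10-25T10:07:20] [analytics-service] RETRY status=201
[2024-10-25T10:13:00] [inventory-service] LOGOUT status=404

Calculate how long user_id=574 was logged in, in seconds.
407

To calculate session duration:

1. Find LOGIN event for user_id=574: 2024-10-25T09:05:00
2. Find LOGOUT event for user_id=574: 2024-10-25T09:11:47
3. Session duration: 2024-10-25T09:11:47 - 2024-10-25T09:05:00 = 407 seconds (6 minutes)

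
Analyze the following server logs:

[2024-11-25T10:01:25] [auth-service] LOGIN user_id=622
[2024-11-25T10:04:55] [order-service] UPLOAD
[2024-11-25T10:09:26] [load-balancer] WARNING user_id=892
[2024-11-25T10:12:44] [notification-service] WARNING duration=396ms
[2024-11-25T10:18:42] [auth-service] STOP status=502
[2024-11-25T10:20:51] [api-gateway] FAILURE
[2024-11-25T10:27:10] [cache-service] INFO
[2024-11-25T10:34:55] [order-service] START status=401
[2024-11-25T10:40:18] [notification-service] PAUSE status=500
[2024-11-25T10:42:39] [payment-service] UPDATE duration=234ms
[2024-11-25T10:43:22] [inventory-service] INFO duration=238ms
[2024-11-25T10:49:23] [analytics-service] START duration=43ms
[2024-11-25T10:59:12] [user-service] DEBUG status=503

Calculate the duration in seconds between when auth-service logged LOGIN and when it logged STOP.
1037

To find the time between events:

1. Locate the first LOGIN event for auth-service: 2024-11-25T10:01:25
2. Locate the first STOP event for auth-service: 2024-11-25T10:18:42
3. Calculate the difference: 2024-11-25T10:18:42 - 2024-11-25T10:01:25 = 1037 seconds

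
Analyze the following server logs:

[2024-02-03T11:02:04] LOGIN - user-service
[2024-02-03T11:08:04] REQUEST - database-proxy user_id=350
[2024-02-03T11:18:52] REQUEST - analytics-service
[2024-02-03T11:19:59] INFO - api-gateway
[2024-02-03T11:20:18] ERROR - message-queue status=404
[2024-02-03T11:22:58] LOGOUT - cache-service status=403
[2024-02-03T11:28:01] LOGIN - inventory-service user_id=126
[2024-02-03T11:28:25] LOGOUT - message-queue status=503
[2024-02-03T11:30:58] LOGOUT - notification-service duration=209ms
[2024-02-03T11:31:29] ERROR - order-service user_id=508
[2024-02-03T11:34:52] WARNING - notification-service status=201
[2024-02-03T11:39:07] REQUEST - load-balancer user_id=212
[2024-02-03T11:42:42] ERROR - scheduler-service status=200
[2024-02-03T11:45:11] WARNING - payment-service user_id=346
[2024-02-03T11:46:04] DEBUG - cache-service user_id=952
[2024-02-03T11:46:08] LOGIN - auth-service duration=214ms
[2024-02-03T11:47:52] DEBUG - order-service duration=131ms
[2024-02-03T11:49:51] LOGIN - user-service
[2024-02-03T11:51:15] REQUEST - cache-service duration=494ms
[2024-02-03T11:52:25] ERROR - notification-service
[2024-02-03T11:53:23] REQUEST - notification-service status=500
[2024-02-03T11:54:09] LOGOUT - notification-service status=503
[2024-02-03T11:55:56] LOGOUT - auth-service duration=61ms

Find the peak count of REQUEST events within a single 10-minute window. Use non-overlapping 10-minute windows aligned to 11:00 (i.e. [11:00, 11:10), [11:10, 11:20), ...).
2

To find the burst window:

1. Divide the log period into non-overlapping 10-minute windows starting at 11:00
2. Count REQUEST events in each window
3. Find the window with maximum count
4. Maximum events in a window: 2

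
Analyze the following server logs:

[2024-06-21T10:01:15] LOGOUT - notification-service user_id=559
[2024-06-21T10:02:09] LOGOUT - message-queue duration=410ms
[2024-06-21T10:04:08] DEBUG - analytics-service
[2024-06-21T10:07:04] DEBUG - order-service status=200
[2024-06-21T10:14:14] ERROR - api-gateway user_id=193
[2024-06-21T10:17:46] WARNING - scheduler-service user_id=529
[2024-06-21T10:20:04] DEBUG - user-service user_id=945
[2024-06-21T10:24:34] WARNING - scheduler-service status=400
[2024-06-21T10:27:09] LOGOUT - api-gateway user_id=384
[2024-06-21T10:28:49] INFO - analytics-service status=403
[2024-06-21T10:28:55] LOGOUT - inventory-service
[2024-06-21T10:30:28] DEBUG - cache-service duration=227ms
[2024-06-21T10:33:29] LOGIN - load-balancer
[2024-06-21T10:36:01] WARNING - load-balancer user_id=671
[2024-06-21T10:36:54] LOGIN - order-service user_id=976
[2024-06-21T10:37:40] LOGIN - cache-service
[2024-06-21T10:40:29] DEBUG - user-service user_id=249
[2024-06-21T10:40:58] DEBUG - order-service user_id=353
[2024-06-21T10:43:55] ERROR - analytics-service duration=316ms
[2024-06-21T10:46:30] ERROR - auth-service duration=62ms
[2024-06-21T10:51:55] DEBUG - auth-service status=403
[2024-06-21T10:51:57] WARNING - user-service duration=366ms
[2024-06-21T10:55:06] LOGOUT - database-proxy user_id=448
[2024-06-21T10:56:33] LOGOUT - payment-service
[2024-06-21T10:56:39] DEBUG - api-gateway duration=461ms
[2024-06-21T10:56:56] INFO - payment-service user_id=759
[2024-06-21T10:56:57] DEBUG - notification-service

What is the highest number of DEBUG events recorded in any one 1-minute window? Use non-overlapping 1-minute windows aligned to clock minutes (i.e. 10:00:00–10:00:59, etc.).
2

To find the burst window:

1. Divide the log period into non-overlapping 1-minute windows starting at 10:00
2. Count DEBUG events in each window
3. Find the window with maximum count
4. Maximum events in a window: 2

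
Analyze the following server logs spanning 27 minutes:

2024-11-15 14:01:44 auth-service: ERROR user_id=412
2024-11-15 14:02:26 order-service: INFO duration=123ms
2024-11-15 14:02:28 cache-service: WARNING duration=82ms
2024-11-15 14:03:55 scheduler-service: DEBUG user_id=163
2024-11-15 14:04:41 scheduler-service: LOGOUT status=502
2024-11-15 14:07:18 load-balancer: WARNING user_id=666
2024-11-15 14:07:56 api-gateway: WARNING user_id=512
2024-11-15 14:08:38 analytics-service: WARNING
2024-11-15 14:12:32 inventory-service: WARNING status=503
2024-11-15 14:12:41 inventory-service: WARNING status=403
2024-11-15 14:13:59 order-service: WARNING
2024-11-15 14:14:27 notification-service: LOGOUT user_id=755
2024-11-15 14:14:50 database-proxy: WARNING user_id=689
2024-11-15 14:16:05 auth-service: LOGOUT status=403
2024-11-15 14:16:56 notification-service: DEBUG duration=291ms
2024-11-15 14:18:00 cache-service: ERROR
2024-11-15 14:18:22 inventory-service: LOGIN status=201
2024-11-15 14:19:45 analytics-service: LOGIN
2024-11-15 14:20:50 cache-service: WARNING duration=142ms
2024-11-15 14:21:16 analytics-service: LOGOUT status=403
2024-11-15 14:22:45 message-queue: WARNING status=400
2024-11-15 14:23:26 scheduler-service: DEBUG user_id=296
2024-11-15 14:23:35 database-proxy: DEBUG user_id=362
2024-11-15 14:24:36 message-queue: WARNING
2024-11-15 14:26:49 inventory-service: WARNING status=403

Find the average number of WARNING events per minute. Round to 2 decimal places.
0.44

To calculate the rate:

1. Count total WARNING events: 12
2. Total time period: 27 minutes
3. Rate = 12 / 27 = 0.44 events per minute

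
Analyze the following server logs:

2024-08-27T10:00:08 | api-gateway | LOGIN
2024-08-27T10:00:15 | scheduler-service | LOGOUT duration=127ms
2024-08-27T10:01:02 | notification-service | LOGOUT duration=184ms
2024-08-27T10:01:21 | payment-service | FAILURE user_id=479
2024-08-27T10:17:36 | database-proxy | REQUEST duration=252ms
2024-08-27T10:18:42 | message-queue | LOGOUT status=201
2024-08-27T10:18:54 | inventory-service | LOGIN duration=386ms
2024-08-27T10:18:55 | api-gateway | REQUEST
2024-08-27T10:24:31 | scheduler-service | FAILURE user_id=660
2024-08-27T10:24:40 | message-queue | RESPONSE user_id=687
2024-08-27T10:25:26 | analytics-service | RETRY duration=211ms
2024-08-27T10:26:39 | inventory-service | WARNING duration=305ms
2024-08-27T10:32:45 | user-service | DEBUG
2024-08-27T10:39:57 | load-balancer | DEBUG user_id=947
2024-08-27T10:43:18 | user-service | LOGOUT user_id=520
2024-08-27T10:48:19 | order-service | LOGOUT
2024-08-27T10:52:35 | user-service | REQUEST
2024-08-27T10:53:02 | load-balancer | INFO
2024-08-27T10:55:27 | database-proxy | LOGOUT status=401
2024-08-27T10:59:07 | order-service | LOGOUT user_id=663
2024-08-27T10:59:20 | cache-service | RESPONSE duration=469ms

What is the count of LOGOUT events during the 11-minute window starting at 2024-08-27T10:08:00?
1

To count events in the time window:

1. Window boundaries: 2024-08-27T10:08:00 to 2024-08-27T10:19:00
2. Filter for LOGOUT events within this window
3. Count matching events: 1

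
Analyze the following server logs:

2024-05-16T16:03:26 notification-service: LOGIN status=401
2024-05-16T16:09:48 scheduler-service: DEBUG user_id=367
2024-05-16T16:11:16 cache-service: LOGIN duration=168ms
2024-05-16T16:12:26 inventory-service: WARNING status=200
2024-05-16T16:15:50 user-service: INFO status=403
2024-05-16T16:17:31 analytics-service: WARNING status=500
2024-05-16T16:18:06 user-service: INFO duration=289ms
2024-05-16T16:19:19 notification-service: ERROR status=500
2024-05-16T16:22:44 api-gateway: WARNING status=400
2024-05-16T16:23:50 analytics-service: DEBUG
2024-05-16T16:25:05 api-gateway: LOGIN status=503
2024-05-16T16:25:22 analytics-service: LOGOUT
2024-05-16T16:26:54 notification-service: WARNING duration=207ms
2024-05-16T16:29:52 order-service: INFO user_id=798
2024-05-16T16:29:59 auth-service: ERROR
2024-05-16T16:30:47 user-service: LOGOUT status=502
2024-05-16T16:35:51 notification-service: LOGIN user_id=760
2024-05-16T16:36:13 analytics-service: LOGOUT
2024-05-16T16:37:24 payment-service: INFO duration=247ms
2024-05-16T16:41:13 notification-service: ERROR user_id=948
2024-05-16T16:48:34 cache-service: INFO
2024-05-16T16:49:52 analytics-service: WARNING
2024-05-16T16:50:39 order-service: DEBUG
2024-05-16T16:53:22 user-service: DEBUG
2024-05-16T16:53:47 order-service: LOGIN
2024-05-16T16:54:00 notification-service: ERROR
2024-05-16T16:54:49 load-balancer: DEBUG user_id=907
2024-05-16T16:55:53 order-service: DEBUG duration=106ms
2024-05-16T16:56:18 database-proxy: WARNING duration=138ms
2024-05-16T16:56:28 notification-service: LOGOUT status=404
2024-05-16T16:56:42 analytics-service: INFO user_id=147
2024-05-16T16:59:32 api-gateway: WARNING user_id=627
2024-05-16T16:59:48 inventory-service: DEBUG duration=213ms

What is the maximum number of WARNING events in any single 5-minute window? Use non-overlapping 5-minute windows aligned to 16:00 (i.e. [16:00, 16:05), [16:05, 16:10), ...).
2

To find the burst window:

1. Divide the log period into non-overlapping 5-minute windows starting at 16:00
2. Count WARNING events in each window
3. Find the window with maximum count
4. Maximum events in a window: 2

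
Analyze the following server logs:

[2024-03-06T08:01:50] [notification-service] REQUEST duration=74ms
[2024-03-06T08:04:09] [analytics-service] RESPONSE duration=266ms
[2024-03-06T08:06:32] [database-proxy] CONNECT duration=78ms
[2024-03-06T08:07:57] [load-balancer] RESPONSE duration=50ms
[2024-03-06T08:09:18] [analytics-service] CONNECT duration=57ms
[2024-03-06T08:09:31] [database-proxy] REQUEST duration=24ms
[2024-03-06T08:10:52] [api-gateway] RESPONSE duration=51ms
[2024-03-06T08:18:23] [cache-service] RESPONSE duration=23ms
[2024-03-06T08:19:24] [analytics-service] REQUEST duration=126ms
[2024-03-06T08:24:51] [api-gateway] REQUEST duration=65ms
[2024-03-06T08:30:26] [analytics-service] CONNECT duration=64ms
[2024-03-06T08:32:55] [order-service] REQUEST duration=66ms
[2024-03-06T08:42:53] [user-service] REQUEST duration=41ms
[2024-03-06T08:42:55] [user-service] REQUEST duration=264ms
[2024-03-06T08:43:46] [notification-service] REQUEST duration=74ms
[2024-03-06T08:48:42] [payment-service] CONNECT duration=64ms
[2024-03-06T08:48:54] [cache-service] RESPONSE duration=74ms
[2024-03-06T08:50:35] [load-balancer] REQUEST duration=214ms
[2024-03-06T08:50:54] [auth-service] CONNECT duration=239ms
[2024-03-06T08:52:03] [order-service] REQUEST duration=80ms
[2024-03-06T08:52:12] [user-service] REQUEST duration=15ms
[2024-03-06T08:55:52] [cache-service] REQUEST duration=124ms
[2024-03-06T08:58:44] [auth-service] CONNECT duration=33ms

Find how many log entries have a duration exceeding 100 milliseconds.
6

To count timeouts:

1. Threshold: 100ms
2. Extract duration from each log entry
3. Count entries where duration > 100
4. Timeout count: 6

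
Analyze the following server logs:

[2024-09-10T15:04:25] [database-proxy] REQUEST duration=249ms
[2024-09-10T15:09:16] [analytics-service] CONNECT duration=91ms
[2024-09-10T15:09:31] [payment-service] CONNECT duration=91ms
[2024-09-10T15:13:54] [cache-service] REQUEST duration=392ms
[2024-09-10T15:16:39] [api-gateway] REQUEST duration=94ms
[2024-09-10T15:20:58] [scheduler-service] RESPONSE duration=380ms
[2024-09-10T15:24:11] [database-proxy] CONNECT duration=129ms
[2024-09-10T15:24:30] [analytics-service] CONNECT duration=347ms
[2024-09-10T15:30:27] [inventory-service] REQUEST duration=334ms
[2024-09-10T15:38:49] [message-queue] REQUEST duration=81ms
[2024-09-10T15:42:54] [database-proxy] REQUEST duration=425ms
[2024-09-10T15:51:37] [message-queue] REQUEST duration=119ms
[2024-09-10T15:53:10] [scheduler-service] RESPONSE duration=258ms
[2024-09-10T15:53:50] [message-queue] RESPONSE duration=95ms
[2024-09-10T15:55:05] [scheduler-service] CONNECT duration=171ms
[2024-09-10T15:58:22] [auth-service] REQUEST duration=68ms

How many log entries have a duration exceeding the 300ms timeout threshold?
5

To count timeouts:

1. Threshold: 300ms
2. Extract duration from each log entry
3. Count entries where duration > 300
4. Timeout count: 5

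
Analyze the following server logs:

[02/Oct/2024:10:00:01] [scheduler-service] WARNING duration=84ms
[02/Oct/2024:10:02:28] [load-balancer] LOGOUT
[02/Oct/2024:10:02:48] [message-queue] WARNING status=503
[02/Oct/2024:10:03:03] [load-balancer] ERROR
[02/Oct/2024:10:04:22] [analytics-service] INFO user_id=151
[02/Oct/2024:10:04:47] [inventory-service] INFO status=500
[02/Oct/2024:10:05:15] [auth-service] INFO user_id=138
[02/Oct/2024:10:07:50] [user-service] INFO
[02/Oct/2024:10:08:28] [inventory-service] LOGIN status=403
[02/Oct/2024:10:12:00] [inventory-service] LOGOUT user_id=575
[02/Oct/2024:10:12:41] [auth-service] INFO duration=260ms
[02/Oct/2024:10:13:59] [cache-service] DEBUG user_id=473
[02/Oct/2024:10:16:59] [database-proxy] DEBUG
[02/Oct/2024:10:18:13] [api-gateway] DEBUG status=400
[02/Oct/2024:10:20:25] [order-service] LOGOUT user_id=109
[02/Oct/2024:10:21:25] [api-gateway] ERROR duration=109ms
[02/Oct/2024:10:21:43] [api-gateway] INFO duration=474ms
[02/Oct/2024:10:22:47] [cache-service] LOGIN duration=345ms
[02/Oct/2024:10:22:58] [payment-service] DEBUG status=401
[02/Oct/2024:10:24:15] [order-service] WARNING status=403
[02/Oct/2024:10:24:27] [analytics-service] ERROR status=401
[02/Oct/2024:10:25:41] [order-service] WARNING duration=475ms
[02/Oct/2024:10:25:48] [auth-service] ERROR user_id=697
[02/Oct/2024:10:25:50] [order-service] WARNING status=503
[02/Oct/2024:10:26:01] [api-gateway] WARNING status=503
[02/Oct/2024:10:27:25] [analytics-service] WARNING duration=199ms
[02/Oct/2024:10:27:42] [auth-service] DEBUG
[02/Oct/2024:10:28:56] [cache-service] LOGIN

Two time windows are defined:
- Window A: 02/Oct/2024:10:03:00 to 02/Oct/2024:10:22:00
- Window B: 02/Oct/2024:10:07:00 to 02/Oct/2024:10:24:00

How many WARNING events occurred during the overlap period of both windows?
0

To find overlap events:

1. Window A: 02/Oct/2024:10:03:00 to 02/Oct/2024:10:22:00
2. Window B: 02/Oct/2024:10:07:00 to 02/Oct/2024:10:24:00
3. Overlap period: 02/Oct/2024:10:07:00 to 02/Oct/2024:10:22:00
4. Count WARNING events in overlap: 0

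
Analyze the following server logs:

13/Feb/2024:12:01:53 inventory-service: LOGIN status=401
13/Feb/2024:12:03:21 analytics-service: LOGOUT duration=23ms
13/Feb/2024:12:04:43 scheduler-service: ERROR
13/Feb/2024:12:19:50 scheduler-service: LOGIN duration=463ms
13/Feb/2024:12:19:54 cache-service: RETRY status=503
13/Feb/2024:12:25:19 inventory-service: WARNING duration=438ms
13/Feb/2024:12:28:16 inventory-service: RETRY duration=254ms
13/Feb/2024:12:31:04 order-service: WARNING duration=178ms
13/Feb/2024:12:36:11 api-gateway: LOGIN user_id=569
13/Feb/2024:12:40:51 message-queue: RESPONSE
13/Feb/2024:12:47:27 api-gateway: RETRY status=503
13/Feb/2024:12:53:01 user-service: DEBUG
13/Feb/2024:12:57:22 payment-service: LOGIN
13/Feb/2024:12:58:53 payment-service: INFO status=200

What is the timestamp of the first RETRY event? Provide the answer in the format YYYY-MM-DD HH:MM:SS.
2024-02-13 12:19:54

To find the first event:

1. Filter for all RETRY events
2. Sort by timestamp
3. Select the first one
4. Timestamp: 2024-02-13 12:19:54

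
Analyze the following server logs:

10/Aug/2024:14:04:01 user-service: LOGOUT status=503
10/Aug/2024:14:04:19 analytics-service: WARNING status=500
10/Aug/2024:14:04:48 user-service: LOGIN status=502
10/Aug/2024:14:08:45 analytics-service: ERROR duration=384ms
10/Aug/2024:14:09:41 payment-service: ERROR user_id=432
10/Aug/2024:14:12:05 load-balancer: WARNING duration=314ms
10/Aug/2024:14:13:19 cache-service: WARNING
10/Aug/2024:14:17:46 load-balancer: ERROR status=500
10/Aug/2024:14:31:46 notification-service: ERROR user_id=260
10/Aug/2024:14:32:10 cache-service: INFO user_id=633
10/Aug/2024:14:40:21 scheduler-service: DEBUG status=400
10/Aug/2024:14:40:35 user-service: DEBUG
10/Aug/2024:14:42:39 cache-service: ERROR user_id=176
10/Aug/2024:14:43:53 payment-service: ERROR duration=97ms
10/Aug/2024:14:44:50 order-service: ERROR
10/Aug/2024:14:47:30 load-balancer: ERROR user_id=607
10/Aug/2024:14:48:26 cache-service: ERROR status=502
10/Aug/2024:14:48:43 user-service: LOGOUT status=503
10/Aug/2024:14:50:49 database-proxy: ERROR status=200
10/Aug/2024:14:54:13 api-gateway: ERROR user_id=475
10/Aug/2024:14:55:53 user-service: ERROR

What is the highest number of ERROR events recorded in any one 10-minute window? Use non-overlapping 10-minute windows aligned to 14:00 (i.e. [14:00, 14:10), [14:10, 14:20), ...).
5

To find the burst window:

1. Divide the log period into non-overlapping 10-minute windows starting at 14:00
2. Count ERROR events in each window
3. Find the window with maximum count
4. Maximum events in a window: 5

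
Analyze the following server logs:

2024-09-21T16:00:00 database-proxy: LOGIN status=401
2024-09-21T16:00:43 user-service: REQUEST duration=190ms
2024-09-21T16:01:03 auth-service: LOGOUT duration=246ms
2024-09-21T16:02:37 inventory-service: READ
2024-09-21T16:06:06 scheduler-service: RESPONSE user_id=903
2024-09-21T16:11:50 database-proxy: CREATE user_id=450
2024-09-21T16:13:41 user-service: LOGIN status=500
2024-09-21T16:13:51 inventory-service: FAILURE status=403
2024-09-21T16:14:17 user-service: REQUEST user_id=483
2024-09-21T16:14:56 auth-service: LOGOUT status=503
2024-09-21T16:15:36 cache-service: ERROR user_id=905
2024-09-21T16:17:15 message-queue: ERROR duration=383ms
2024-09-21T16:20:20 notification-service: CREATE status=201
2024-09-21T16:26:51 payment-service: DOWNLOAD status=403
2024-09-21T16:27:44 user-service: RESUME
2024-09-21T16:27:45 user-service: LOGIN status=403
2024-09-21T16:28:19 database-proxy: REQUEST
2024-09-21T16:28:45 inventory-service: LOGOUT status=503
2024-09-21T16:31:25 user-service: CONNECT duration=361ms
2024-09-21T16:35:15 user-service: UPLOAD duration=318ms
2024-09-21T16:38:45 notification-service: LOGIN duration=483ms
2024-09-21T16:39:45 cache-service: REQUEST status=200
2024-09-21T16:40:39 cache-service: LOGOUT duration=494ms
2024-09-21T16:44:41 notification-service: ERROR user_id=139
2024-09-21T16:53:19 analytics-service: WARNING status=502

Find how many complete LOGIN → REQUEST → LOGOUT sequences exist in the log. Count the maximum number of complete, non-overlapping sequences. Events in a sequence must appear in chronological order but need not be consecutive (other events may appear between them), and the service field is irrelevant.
4

To count sequences:

1. Look for pattern: LOGIN → REQUEST → LOGOUT
2. Greedily scan the log in chronological order, matching each sequence element in turn (ignoring service)
3. Each time the full pattern completes, increment the count and restart matching from the next event
4. Complete non-overlapping sequences found: 4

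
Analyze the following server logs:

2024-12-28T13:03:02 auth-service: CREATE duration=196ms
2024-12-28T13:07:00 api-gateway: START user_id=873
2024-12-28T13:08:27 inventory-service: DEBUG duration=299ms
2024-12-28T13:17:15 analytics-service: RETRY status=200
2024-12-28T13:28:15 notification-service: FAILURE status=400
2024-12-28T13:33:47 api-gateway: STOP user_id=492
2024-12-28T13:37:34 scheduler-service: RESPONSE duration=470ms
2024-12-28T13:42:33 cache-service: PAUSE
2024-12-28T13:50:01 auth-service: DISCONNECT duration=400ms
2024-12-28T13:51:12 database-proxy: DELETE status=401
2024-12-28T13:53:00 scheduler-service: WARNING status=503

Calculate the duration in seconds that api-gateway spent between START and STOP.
1607

To calculate state duration:

1. Find START event for api-gateway: 2024-12-28T13:07:00
2. Find STOP event for api-gateway: 2024-12-28T13:33:47
3. Calculate duration: 2024-12-28T13:33:47 - 2024-12-28T13:07:00 = 1607 seconds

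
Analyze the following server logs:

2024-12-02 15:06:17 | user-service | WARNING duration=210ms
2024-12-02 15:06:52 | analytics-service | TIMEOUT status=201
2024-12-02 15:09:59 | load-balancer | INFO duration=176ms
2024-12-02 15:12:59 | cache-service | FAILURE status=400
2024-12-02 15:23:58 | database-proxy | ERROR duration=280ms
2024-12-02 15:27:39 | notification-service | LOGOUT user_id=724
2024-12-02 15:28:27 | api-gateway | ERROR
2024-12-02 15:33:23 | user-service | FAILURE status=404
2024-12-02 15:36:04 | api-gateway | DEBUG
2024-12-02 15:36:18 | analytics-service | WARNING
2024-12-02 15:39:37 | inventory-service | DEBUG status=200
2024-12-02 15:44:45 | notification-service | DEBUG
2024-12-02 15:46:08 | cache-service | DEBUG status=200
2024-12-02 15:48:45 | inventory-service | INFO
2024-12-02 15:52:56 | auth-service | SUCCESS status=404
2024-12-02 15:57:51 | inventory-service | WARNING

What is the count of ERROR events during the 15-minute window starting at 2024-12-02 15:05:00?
0

To count events in the time window:

1. Window boundaries: 2024-12-02 15:05:00 to 2024-12-02 15:20:00
2. Filter for ERROR events within this window
3. Count matching events: 0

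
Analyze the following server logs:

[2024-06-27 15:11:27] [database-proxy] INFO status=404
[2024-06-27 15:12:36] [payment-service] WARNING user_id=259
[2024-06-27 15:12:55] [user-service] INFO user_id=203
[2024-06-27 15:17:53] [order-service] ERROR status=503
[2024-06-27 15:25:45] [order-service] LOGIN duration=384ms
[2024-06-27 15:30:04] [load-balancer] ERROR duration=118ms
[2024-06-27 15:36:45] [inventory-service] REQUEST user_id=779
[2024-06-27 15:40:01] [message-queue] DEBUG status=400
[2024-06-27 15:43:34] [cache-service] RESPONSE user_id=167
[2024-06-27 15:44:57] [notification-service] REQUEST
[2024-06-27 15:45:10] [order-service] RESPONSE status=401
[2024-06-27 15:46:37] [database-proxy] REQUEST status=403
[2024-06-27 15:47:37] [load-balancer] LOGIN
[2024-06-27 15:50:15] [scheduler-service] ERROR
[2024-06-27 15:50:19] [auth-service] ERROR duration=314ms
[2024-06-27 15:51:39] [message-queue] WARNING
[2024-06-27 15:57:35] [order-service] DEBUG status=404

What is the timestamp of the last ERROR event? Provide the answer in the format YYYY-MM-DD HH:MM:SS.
2024-06-27 15:50:19

To find the last event:

1. Filter for all ERROR events
2. Sort by timestamp
3. Select the last one
4. Timestamp: 2024-06-27 15:50:19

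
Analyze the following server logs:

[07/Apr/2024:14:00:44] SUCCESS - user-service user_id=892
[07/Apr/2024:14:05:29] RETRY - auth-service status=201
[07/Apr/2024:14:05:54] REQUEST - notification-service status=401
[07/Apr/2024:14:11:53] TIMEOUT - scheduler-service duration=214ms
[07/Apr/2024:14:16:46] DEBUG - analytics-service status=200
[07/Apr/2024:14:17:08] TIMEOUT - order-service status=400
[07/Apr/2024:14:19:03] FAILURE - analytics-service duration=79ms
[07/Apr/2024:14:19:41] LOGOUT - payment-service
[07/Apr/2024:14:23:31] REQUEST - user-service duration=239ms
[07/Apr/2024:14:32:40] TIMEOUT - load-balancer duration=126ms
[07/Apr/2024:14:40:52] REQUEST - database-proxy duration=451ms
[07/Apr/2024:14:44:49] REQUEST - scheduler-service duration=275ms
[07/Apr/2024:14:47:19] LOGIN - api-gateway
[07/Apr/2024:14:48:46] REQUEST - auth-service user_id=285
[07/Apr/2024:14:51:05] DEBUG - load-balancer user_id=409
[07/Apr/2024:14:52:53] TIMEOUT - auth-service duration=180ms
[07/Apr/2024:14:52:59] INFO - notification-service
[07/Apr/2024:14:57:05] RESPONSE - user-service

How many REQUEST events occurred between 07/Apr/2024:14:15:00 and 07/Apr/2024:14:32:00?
1

To count events in the time window:

1. Window boundaries: 07/Apr/2024:14:15:00 to 07/Apr/2024:14:32:00
2. Filter for REQUEST events within this window
3. Count matching events: 1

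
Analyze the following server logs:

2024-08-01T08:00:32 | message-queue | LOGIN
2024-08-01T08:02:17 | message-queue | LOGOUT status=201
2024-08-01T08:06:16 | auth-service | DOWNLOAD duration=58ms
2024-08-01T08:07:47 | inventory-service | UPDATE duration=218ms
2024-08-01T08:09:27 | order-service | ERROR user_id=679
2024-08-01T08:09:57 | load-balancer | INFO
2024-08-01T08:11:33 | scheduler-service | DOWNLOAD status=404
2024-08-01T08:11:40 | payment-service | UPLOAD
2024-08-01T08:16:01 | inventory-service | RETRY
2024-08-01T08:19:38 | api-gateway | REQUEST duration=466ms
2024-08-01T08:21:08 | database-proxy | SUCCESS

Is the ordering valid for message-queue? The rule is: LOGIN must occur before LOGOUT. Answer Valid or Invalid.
Valid

To validate ordering:

1. Required order: LOGIN → LOGOUT
2. Rule: LOGIN must occur before LOGOUT
3. Check actual order of events for message-queue
4. Result: Valid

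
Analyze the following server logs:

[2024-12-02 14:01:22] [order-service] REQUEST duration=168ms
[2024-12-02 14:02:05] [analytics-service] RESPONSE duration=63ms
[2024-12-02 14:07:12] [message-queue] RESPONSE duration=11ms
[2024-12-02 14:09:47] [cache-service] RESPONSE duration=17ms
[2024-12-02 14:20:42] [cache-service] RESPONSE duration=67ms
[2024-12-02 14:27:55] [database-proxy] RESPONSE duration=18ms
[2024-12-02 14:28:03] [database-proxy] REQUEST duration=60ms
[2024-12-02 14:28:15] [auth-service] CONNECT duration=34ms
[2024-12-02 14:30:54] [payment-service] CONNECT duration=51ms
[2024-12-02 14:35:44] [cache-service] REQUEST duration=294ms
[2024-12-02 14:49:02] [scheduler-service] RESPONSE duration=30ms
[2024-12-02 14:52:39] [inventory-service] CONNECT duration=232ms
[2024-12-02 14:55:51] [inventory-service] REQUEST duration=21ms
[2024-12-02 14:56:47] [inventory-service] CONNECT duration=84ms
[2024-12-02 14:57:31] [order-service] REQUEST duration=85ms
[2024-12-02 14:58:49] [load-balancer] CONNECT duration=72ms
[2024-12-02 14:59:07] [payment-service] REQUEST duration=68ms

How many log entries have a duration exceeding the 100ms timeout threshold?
3

To count timeouts:

1. Threshold: 100ms
2. Extract duration from each log entry
3. Count entries where duration > 100
4. Timeout count: 3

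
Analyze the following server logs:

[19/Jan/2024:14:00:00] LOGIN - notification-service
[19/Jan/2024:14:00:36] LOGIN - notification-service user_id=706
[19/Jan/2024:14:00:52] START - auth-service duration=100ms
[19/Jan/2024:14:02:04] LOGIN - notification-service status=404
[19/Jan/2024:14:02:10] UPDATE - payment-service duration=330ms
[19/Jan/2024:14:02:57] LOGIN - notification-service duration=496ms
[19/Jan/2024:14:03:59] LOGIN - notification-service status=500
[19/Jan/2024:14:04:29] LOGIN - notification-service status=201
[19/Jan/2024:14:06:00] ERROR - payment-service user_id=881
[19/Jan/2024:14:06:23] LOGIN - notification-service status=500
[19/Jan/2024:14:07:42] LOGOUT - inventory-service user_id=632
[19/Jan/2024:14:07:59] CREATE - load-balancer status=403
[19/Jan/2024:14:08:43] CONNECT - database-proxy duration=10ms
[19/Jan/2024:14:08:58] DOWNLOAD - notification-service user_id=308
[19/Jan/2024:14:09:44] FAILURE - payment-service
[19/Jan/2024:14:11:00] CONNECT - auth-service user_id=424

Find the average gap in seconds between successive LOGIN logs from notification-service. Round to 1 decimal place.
63.8

To calculate average interval:

1. Find all LOGIN events for notification-service in order
2. Calculate time gaps between consecutive events
3. Compute mean of gaps: 383 / 6 = 63.8 seconds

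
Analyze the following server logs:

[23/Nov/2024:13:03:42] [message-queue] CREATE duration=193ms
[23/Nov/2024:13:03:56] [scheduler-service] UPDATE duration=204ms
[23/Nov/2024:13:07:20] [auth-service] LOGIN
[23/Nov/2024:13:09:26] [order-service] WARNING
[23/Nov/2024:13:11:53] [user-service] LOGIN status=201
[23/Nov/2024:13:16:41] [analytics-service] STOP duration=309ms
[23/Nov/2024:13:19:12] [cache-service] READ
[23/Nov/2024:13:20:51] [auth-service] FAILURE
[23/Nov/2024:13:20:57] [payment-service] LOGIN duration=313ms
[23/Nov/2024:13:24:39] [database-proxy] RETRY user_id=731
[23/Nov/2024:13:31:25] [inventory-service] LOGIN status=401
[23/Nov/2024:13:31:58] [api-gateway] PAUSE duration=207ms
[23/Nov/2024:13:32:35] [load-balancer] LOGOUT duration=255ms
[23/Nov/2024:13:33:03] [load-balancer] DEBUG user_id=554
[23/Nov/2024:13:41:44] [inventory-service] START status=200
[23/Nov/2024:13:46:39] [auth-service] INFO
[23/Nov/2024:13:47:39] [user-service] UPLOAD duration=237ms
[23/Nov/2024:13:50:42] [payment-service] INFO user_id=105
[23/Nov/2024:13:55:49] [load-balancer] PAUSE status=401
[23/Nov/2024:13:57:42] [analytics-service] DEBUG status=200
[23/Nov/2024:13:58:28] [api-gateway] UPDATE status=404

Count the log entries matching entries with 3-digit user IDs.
3

To find matching entries:

1. Pattern to match: entries with 3-digit user IDs
2. Scan each log entry for the pattern
3. Count matches: 3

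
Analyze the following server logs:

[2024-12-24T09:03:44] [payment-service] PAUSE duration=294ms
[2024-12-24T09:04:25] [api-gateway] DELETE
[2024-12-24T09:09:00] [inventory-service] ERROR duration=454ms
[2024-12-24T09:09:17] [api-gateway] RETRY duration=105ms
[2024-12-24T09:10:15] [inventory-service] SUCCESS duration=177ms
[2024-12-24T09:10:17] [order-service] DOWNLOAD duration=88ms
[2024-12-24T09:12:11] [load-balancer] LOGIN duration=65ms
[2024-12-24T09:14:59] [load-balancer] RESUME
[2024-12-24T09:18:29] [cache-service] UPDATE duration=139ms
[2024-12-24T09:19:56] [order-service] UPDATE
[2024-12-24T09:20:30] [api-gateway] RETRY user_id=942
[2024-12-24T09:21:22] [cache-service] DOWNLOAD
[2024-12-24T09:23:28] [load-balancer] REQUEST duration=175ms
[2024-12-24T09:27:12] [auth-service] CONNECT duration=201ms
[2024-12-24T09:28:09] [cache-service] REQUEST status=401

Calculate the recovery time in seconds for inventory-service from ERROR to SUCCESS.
75

To calculate recovery time:

1. Find ERROR event for inventory-service: 2024-12-24T09:09:00
2. Find next SUCCESS event for inventory-service: 2024-12-24T09:10:15
3. Recovery time: 2024-12-24T09:10:15 - 2024-12-24T09:09:00 = 75 seconds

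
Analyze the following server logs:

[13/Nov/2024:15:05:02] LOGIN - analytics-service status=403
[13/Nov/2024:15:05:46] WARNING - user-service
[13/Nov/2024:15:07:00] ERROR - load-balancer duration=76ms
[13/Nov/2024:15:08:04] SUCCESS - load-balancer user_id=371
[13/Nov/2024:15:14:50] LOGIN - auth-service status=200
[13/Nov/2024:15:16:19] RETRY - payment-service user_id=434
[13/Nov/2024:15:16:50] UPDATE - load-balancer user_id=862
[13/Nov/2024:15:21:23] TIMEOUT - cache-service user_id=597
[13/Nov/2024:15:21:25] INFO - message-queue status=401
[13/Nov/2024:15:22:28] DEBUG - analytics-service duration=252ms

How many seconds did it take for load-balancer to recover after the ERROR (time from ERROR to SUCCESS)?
64

To calculate recovery time:

1. Find ERROR event for load-balancer: 13/Nov/2024:15:07:00
2. Find next SUCCESS event for load-balancer: 13/Nov/2024:15:08:04
3. Recovery time: 13/Nov/2024:15:08:04 - 13/Nov/2024:15:07:00 = 64 seconds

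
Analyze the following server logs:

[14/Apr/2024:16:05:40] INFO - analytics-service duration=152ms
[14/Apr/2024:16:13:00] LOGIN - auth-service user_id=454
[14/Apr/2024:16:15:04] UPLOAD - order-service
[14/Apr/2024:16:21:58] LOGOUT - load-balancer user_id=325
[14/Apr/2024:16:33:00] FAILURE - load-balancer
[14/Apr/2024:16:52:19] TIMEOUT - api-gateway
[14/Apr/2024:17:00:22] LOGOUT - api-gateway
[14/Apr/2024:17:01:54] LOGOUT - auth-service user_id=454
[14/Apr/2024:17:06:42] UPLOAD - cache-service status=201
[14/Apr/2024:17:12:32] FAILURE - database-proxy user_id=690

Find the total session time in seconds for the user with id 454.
2934

To calculate session duration:

1. Find LOGIN event for user_id=454: 14/Apr/2024:16:13:00
2. Find LOGOUT event for user_id=454: 14/Apr/2024:17:01:54
3. Session duration: 14/Apr/2024:17:01:54 - 14/Apr/2024:16:13:00 = 2934 seconds (48 minutes)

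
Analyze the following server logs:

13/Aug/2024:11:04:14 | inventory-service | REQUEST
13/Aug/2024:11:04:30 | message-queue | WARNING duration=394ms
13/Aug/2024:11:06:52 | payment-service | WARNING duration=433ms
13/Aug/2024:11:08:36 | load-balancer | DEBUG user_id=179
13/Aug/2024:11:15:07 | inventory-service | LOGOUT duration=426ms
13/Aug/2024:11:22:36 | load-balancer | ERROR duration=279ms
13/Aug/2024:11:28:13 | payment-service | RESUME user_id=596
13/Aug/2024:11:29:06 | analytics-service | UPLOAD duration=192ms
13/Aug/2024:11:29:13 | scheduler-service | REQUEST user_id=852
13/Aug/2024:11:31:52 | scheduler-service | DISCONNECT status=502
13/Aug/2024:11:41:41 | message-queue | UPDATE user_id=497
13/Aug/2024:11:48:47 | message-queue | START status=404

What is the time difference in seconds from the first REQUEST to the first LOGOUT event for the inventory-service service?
653

To find the time between events:

1. Locate the first REQUEST event for inventory-service: 13/Aug/2024:11:04:14
2. Locate the first LOGOUT event for inventory-service: 13/Aug/2024:11:15:07
3. Calculate the difference: 13/Aug/2024:11:15:07 - 13/Aug/2024:11:04:14 = 653 seconds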